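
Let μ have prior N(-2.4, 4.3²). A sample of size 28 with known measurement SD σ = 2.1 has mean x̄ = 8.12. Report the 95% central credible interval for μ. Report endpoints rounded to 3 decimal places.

Posterior precision = 1/4.3² + 28/2.1² = 0.0541 + 6.3492 = 6.4033, so posterior SD = 0.3952.
Posterior mean = (-2.4/4.3² + 28·8.12/2.1²) / 6.4033 = 8.0311.
Interval: 8.0311 ± 1.960 × 0.3952 → [7.257, 8.806].

[7.257, 8.806]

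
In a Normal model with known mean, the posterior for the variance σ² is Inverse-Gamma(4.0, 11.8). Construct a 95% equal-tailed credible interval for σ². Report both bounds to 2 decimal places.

Inverse-Gamma(4.0, 11.8) quantiles: F⁻¹(0.025) and F⁻¹(0.975).
Equivalently, 1/σ² ~ Gamma(4.0, rate = 11.8); invert its 0.975 and 0.025 quantiles.
Posterior mean ≈ 3.93, SD ≈ 2.78; a Normal approximation gives roughly [-1.52, 9.38].
Exact: lower = 1.35; upper = 10.83.

[1.35, 10.83]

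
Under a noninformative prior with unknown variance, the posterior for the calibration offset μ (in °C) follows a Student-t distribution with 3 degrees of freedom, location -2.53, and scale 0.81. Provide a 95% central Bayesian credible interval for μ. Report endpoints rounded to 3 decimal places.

[-5.108, 0.048]

The t_3 distribution is symmetric; the 95% interval is -2.53 ± t·0.81 with t_{0.975,3} = 3.182.
Half-width: 3.182 × 0.81 = 2.578.
-2.53 − 2.578 = -5.108; -2.53 + 2.578 = 0.048.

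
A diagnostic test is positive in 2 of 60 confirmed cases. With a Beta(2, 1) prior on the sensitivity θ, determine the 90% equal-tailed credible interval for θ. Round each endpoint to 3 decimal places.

[0.022, 0.120]

Posterior: Beta(2+2, 1+58) = Beta(4, 59).
Equal-tailed 90% interval: the 0.05 and 0.95 quantiles of Beta(4, 59).
Posterior mean ≈ 0.063, SD ≈ 0.030; a Normal approximation gives roughly [0.013, 0.114].
Exact: F⁻¹(0.05) = 0.022; F⁻¹(0.95) = 0.120.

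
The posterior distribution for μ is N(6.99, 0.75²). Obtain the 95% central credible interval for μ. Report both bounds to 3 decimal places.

The posterior is symmetric, so the 95% equal-tailed interval is μ = 6.99 ± z·0.75 with z = 1.960.
Half-width: 1.960 × 0.75 = 1.470.
6.99 − 1.470 = 5.520; 6.99 + 1.470 = 8.460.

[5.520, 8.460]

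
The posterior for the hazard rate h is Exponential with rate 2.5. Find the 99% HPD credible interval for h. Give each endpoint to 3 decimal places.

[0.000, 1.842]

The exponential density is strictly decreasing on [0, ∞), so the HPD interval is anchored at 0: [0, q] with P(h ≤ q) = 0.99.
q = −ln(1 − 0.99) / 2.5 = 4.6052 / 2.5 = 1.842.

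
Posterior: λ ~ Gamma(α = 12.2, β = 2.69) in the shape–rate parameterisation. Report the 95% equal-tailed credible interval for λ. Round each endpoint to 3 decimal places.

Posterior: Gamma(shape 12.2, rate 2.69).
Equal-tailed 95% interval: Gamma(12.2, 2.69) quantiles at 0.025 and 0.975.
Posterior mean ≈ 4.535, SD ≈ 1.298; a Normal approximation gives roughly [1.990, 7.080].
Exact: lower = 2.358; upper = 7.412.

[2.358, 7.412]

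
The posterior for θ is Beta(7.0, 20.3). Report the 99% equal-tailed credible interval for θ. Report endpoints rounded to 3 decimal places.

[0.084, 0.493]

Posterior: Beta(7.0, 20.3).
Equal-tailed 99% interval: the 0.005 and 0.995 quantiles of Beta(7.0, 20.3).
Posterior mean ≈ 0.256, SD ≈ 0.082; a Normal approximation gives roughly [0.045, 0.468].
Exact: F⁻¹(0.005) = 0.084; F⁻¹(0.995) = 0.493.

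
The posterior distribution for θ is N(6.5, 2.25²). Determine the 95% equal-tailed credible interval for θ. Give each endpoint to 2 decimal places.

[2.09, 10.91]

The posterior is symmetric, so the 95% equal-tailed interval is θ = 6.5 ± z·2.25 with z = 1.960.
Half-width: 1.960 × 2.25 = 4.41.
6.5 − 4.41 = 2.09; 6.5 + 4.41 = 10.91.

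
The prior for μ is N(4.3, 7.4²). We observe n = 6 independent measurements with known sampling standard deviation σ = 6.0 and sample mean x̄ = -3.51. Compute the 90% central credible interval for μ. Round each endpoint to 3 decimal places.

Posterior precision = 1/7.4² + 6/6.0² = 0.0183 + 0.1667 = 0.1849, so posterior SD = 2.3254.
Posterior mean = (4.3/7.4² + 6·-3.51/6.0²) / 0.1849 = -2.7388.
Interval: -2.7388 ± 1.645 × 2.3254 → [-6.564, 1.086].

[-6.564, 1.086]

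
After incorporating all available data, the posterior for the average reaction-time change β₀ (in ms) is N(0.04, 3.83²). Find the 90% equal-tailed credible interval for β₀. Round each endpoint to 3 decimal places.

The posterior is symmetric, so the 90% equal-tailed interval is β₀ = 0.04 ± z·3.83 with z = 1.645.
Half-width: 1.645 × 3.83 = 6.300.
0.04 − 6.300 = -6.260; 0.04 + 6.300 = 6.340.

[-6.260, 6.340]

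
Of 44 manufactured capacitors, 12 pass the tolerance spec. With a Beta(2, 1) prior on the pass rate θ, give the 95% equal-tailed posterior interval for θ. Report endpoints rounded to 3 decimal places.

[0.177, 0.435]

Posterior: Beta(2+12, 1+32) = Beta(14, 33).
Equal-tailed 95% interval: the 0.025 and 0.975 quantiles of Beta(14, 33).
Posterior mean ≈ 0.298, SD ≈ 0.066; a Normal approximation gives roughly [0.168, 0.427].
Exact: F⁻¹(0.025) = 0.177; F⁻¹(0.975) = 0.435.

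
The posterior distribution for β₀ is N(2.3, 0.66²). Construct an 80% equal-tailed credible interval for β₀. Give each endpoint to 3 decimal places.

The posterior is symmetric, so the 80% equal-tailed interval is β₀ = 2.3 ± z·0.66 with z = 1.282.
Half-width: 1.282 × 0.66 = 0.846.
2.3 − 0.846 = 1.454; 2.3 + 0.846 = 3.146.

[1.454, 3.146]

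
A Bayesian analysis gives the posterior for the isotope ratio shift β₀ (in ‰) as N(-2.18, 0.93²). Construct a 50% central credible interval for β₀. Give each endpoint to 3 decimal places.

The posterior is symmetric, so the 50% equal-tailed interval is β₀ = -2.18 ± z·0.93 with z = 0.674.
Half-width: 0.674 × 0.93 = 0.627.
-2.18 − 0.627 = -2.807; -2.18 + 0.627 = -1.553.

[-2.807, -1.553]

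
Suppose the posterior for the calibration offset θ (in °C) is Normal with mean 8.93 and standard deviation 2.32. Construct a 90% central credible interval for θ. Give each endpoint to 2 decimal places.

[5.11, 12.75]

The posterior is symmetric, so the 90% equal-tailed interval is θ = 8.93 ± z·2.32 with z = 1.645.
Half-width: 1.645 × 2.32 = 3.82.
8.93 − 3.82 = 5.11; 8.93 + 3.82 = 12.75.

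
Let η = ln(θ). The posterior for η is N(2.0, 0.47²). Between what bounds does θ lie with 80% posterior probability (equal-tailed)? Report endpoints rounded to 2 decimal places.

[4.05, 13.50]

On the log scale the 80% interval is 2.0 ± 1.282 × 0.47 = [1.3977, 2.6023].
Exponentiate: [e^1.3977, e^2.6023] = [4.05, 13.50].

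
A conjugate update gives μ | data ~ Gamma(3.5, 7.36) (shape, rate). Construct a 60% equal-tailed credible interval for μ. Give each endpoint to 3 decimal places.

Posterior: Gamma(shape 3.5, rate 7.36).
Equal-tailed 60% interval: Gamma(3.5, 7.36) quantiles at 0.2 and 0.8.
Posterior mean ≈ 0.476, SD ≈ 0.254; a Normal approximation gives roughly [0.262, 0.689].
Exact: lower = 0.260; upper = 0.666.

[0.260, 0.666]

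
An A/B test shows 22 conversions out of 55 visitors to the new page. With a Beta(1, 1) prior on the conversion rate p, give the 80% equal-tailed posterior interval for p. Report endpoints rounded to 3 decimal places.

Posterior: Beta(1+22, 1+33) = Beta(23, 34).
Equal-tailed 80% interval: the 0.1 and 0.9 quantiles of Beta(23, 34).
Posterior mean ≈ 0.404, SD ≈ 0.064; a Normal approximation gives roughly [0.321, 0.486].
Exact: F⁻¹(0.1) = 0.321; F⁻¹(0.9) = 0.487.

[0.321, 0.487]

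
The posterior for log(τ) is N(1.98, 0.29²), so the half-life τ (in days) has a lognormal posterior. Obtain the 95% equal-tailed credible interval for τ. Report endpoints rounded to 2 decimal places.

On the log scale the 95% interval is 1.98 ± 1.960 × 0.29 = [1.4116, 2.5484].
Exponentiate: [e^1.4116, e^2.5484] = [4.10, 12.79].

[4.10, 12.79]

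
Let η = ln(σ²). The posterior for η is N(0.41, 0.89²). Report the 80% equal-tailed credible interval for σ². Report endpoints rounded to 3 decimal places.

On the log scale the 80% interval is 0.41 ± 1.282 × 0.89 = [-0.7306, 1.5506].
Exponentiate: [e^-0.7306, e^1.5506] = [0.482, 4.714].

[0.482, 4.714]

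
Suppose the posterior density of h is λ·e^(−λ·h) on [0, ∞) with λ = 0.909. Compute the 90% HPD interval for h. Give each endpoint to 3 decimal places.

[0.000, 2.533]

The exponential density is strictly decreasing on [0, ∞), so the HPD interval is anchored at 0: [0, q] with P(h ≤ q) = 0.90.
q = −ln(1 − 0.90) / 0.909 = 2.3026 / 0.909 = 2.533.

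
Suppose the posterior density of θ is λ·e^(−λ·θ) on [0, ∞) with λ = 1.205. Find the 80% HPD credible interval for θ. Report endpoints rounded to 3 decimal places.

[0.000, 1.336]

The exponential density is strictly decreasing on [0, ∞), so the HPD interval is anchored at 0: [0, q] with P(θ ≤ q) = 0.80.
q = −ln(1 − 0.80) / 1.205 = 1.6094 / 1.205 = 1.336.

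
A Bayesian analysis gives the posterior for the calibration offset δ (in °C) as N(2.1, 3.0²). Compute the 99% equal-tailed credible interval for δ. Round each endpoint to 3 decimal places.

[-5.627, 9.827]

The posterior is symmetric, so the 99% equal-tailed interval is δ = 2.1 ± z·3.0 with z = 2.576.
Half-width: 2.576 × 3.0 = 7.727.
2.1 − 7.727 = -5.627; 2.1 + 7.727 = 9.827.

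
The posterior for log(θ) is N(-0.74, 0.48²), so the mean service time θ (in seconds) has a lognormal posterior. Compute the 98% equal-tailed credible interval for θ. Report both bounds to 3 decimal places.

On the log scale the 98% interval is -0.74 ± 2.326 × 0.48 = [-1.8566, 0.3766].
Exponentiate: [e^-1.8566, e^0.3766] = [0.156, 1.457].

[0.156, 1.457]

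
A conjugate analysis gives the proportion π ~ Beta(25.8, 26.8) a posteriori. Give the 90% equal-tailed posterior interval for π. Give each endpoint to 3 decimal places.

[0.378, 0.603]

Posterior: Beta(25.8, 26.8).
Equal-tailed 90% interval: the 0.05 and 0.95 quantiles of Beta(25.8, 26.8).
Posterior mean ≈ 0.490, SD ≈ 0.068; a Normal approximation gives roughly [0.378, 0.603].
Exact: F⁻¹(0.05) = 0.378; F⁻¹(0.95) = 0.603.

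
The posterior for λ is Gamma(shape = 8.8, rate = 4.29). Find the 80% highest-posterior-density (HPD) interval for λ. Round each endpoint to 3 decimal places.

The posterior is unimodal and skewed, so the HPD interval has equal density at both endpoints and is the shortest 80% interval.
Solving f(1.100) = f(2.796) with F(2.796) − F(1.100) = 0.80 gives [1.100, 2.796].
For comparison, the equal-tailed interval is [1.230, 2.972]; the HPD is narrower and shifted toward the mode.

[1.100, 2.796]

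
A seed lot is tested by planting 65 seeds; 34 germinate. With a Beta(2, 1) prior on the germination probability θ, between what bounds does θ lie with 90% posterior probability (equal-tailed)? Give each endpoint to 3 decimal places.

[0.430, 0.628]

Posterior: Beta(2+34, 1+31) = Beta(36, 32).
Equal-tailed 90% interval: the 0.05 and 0.95 quantiles of Beta(36, 32).
Posterior mean ≈ 0.529, SD ≈ 0.060; a Normal approximation gives roughly [0.431, 0.628].
Exact: F⁻¹(0.05) = 0.430; F⁻¹(0.95) = 0.628.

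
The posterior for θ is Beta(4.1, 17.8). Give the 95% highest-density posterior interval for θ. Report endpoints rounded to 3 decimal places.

[0.044, 0.348]

The posterior is unimodal and skewed, so the HPD interval has equal density at both endpoints and is the shortest 95% interval.
Solving f(0.044) = f(0.348) with F(0.348) − F(0.044) = 0.95 gives [0.044, 0.348].
For comparison, the equal-tailed interval is [0.057, 0.371]; the HPD is narrower and shifted toward the mode.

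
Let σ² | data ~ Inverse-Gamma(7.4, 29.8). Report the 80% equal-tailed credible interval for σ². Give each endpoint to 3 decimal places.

Inverse-Gamma(7.4, 29.8) quantiles: F⁻¹(0.1) and F⁻¹(0.9).
Equivalently, 1/σ² ~ Gamma(7.4, rate = 29.8); invert its 0.9 and 0.1 quantiles.
Posterior mean ≈ 4.656, SD ≈ 2.004; a Normal approximation gives roughly [2.088, 7.224].
Exact: lower = 2.702; upper = 7.100.

[2.702, 7.100]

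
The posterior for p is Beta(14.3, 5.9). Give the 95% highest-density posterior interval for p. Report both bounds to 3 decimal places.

[0.514, 0.891]

The posterior is unimodal and skewed, so the HPD interval has equal density at both endpoints and is the shortest 95% interval.
Solving f(0.514) = f(0.891) with F(0.891) − F(0.514) = 0.95 gives [0.514, 0.891].
For comparison, the equal-tailed interval is [0.498, 0.879]; the HPD is narrower and shifted toward the mode.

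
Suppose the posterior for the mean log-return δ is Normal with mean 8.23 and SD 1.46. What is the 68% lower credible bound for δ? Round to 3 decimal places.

7.547

Need L with P(δ ≥ L) = 0.68: L = 8.23 − z_{0.32}·1.46.
z = 0.468; L = 8.23 − 0.468 × 1.46 = 7.547.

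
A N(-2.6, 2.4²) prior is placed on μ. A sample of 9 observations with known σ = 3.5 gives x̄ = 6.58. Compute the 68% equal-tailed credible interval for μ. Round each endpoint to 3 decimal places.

Posterior precision = 1/2.4² + 9/3.5² = 0.1736 + 0.7347 = 0.9083, so posterior SD = 1.0493.
Posterior mean = (-2.6/2.4² + 9·6.58/3.5²) / 0.9083 = 4.8254.
Interval: 4.8254 ± 0.994 × 1.0493 → [3.782, 5.869].

[3.782, 5.869]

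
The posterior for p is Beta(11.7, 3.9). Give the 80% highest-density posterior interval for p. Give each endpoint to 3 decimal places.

[0.632, 0.900]

The posterior is unimodal and skewed, so the HPD interval has equal density at both endpoints and is the shortest 80% interval.
Solving f(0.632) = f(0.900) with F(0.900) − F(0.632) = 0.80 gives [0.632, 0.900].
For comparison, the equal-tailed interval is [0.605, 0.880]; the HPD is narrower and shifted toward the mode.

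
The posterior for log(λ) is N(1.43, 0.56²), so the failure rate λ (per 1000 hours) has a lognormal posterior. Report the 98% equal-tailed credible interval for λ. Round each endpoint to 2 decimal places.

[1.14, 15.38]

On the log scale the 98% interval is 1.43 ± 2.326 × 0.56 = [0.1272, 2.7328].
Exponentiate: [e^0.1272, e^2.7328] = [1.14, 15.38].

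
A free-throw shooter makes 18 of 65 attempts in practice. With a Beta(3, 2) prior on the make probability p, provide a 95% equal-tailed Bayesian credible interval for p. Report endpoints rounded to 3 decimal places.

[0.199, 0.412]

Posterior: Beta(3+18, 2+47) = Beta(21, 49).
Equal-tailed 95% interval: the 0.025 and 0.975 quantiles of Beta(21, 49).
Posterior mean ≈ 0.300, SD ≈ 0.054; a Normal approximation gives roughly [0.193, 0.407].
Exact: F⁻¹(0.025) = 0.199; F⁻¹(0.975) = 0.412.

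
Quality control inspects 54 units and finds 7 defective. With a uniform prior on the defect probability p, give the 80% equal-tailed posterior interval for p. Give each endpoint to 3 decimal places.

Posterior: Beta(1+7, 1+47) = Beta(8, 48).
Equal-tailed 80% interval: the 0.1 and 0.9 quantiles of Beta(8, 48).
Posterior mean ≈ 0.143, SD ≈ 0.046; a Normal approximation gives roughly [0.083, 0.202].
Exact: F⁻¹(0.1) = 0.087; F⁻¹(0.9) = 0.205.

[0.087, 0.205]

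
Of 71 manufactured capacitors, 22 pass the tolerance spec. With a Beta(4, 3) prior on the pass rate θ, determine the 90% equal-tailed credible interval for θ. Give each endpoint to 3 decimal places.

Posterior: Beta(4+22, 3+49) = Beta(26, 52).
Equal-tailed 90% interval: the 0.05 and 0.95 quantiles of Beta(26, 52).
Posterior mean ≈ 0.333, SD ≈ 0.053; a Normal approximation gives roughly [0.246, 0.421].
Exact: F⁻¹(0.05) = 0.249; F⁻¹(0.95) = 0.423.

[0.249, 0.423]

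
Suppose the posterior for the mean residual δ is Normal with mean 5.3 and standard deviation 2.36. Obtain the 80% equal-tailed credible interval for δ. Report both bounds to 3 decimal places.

[2.276, 8.324]

The posterior is symmetric, so the 80% equal-tailed interval is δ = 5.3 ± z·2.36 with z = 1.282.
Half-width: 1.282 × 2.36 = 3.024.
5.3 − 3.024 = 2.276; 5.3 + 3.024 = 8.324.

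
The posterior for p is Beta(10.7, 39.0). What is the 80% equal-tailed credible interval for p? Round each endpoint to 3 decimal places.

Posterior: Beta(10.7, 39.0).
Equal-tailed 80% interval: the 0.1 and 0.9 quantiles of Beta(10.7, 39.0).
Posterior mean ≈ 0.215, SD ≈ 0.058; a Normal approximation gives roughly [0.141, 0.289].
Exact: F⁻¹(0.1) = 0.144; F⁻¹(0.9) = 0.292.

[0.144, 0.292]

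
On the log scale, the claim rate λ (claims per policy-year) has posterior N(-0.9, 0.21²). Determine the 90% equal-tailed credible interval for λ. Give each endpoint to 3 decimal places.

[0.288, 0.574]

On the log scale the 90% interval is -0.9 ± 1.645 × 0.21 = [-1.2454, -0.5546].
Exponentiate: [e^-1.2454, e^-0.5546] = [0.288, 0.574].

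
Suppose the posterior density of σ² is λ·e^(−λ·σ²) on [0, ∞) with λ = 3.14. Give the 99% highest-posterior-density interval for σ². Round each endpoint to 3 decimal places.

The exponential density is strictly decreasing on [0, ∞), so the HPD interval is anchored at 0: [0, q] with P(σ² ≤ q) = 0.99.
q = −ln(1 − 0.99) / 3.14 = 4.6052 / 3.14 = 1.467.

[0.000, 1.467]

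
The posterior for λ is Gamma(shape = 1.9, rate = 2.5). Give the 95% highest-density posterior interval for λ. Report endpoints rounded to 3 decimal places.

[0.011, 1.838]

The posterior is unimodal and skewed, so the HPD interval has equal density at both endpoints and is the shortest 95% interval.
Solving f(0.011) = f(1.838) with F(1.838) − F(0.011) = 0.95 gives [0.011, 1.838].
For comparison, the equal-tailed interval is [0.085, 2.159]; the HPD is narrower and shifted toward the mode.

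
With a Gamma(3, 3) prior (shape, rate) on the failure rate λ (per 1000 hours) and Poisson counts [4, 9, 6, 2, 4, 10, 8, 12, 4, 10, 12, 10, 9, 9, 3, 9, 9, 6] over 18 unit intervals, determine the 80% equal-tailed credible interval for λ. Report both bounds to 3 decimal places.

[5.911, 7.348]

Posterior: Gamma(3+136, 3+18) = Gamma(139, 21) (shape, rate).
Equal-tailed 80% interval: Gamma(139, 21) quantiles at 0.1 and 0.9.
Posterior mean ≈ 6.619, SD ≈ 0.561; a Normal approximation gives roughly [5.900, 7.339].
Exact: lower = 5.911; upper = 7.348.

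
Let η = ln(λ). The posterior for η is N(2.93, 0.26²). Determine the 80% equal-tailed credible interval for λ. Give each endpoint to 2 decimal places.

[13.42, 26.13]

On the log scale the 80% interval is 2.93 ± 1.282 × 0.26 = [2.5968, 3.2632].
Exponentiate: [e^2.5968, e^3.2632] = [13.42, 26.13].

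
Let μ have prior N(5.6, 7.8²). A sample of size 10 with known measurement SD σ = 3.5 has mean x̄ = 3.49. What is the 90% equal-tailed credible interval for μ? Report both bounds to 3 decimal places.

Posterior precision = 1/7.8² + 10/3.5² = 0.0164 + 0.8163 = 0.8328, so posterior SD = 1.0958.
Posterior mean = (5.6/7.8² + 10·3.49/3.5²) / 0.8328 = 3.5316.
Interval: 3.5316 ± 1.645 × 1.0958 → [1.729, 5.334].

[1.729, 5.334]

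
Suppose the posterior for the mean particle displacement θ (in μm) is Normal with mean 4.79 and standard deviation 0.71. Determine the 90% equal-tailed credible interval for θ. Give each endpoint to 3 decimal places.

The posterior is symmetric, so the 90% equal-tailed interval is θ = 4.79 ± z·0.71 with z = 1.645.
Half-width: 1.645 × 0.71 = 1.168.
4.79 − 1.168 = 3.622; 4.79 + 1.168 = 5.958.

[3.622, 5.958]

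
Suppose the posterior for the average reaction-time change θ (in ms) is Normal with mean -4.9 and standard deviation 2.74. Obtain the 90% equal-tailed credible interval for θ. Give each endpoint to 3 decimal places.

[-9.407, -0.393]

The posterior is symmetric, so the 90% equal-tailed interval is θ = -4.9 ± z·2.74 with z = 1.645.
Half-width: 1.645 × 2.74 = 4.507.
-4.9 − 4.507 = -9.407; -4.9 + 4.507 = -0.393.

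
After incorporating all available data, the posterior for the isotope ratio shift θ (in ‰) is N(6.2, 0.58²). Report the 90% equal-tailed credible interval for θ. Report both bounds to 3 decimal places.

The posterior is symmetric, so the 90% equal-tailed interval is θ = 6.2 ± z·0.58 with z = 1.645.
Half-width: 1.645 × 0.58 = 0.954.
6.2 − 0.954 = 5.246; 6.2 + 0.954 = 7.154.

[5.246, 7.154]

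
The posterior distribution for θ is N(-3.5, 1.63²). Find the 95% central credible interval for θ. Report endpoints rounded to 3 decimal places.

The posterior is symmetric, so the 95% equal-tailed interval is θ = -3.5 ± z·1.63 with z = 1.960.
Half-width: 1.960 × 1.63 = 3.195.
-3.5 − 3.195 = -6.695; -3.5 + 3.195 = -0.305.

[-6.695, -0.305]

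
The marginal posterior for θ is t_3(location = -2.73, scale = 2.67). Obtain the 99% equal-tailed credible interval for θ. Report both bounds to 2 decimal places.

The t_3 distribution is symmetric; the 99% interval is -2.73 ± t·2.67 with t_{0.995,3} = 5.841.
Half-width: 5.841 × 2.67 = 15.60.
-2.73 − 15.60 = -18.33; -2.73 + 15.60 = 12.87.

[-18.33, 12.87]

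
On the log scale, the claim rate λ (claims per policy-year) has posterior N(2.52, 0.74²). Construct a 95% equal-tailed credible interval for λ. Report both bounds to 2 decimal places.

On the log scale the 95% interval is 2.52 ± 1.960 × 0.74 = [1.0696, 3.9704].
Exponentiate: [e^1.0696, e^3.9704] = [2.91, 53.00].

[2.91, 53.00]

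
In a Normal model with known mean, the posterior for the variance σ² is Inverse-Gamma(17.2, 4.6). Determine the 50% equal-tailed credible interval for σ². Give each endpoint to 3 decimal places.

Inverse-Gamma(17.2, 4.6) quantiles: F⁻¹(0.25) and F⁻¹(0.75).
Equivalently, 1/σ² ~ Gamma(17.2, rate = 4.6); invert its 0.75 and 0.25 quantiles.
Posterior mean ≈ 0.284, SD ≈ 0.073; a Normal approximation gives roughly [0.235, 0.333].
Exact: lower = 0.232; upper = 0.323.

[0.232, 0.323]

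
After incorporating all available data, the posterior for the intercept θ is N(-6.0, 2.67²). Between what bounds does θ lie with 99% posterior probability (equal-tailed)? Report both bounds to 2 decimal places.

The posterior is symmetric, so the 99% equal-tailed interval is θ = -6.0 ± z·2.67 with z = 2.576.
Half-width: 2.576 × 2.67 = 6.88.
-6.0 − 6.88 = -12.88; -6.0 + 6.88 = 0.88.

[-12.88, 0.88]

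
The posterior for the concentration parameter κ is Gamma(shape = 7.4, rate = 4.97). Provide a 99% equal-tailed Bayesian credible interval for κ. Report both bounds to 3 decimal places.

[0.452, 3.270]

Posterior: Gamma(shape 7.4, rate 4.97).
Equal-tailed 99% interval: Gamma(7.4, 4.97) quantiles at 0.005 and 0.995.
Posterior mean ≈ 1.489, SD ≈ 0.547; a Normal approximation gives roughly [0.079, 2.899].
Exact: lower = 0.452; upper = 3.270.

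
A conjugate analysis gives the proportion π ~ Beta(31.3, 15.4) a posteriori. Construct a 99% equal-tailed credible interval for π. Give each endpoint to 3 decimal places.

[0.485, 0.829]

Posterior: Beta(31.3, 15.4).
Equal-tailed 99% interval: the 0.005 and 0.995 quantiles of Beta(31.3, 15.4).
Posterior mean ≈ 0.670, SD ≈ 0.068; a Normal approximation gives roughly [0.495, 0.846].
Exact: F⁻¹(0.005) = 0.485; F⁻¹(0.995) = 0.829.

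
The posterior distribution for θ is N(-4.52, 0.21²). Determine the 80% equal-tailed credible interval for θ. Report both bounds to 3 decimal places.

The posterior is symmetric, so the 80% equal-tailed interval is θ = -4.52 ± z·0.21 with z = 1.282.
Half-width: 1.282 × 0.21 = 0.269.
-4.52 − 0.269 = -4.789; -4.52 + 0.269 = -4.251.

[-4.789, -4.251]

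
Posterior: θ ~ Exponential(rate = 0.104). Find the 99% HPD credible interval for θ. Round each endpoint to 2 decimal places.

[0.00, 44.28]

The exponential density is strictly decreasing on [0, ∞), so the HPD interval is anchored at 0: [0, q] with P(θ ≤ q) = 0.99.
q = −ln(1 − 0.99) / 0.104 = 4.6052 / 0.104 = 44.28.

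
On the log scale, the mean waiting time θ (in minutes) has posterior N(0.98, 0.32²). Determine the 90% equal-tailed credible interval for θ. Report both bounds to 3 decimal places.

On the log scale the 90% interval is 0.98 ± 1.645 × 0.32 = [0.4536, 1.5064].
Exponentiate: [e^0.4536, e^1.5064] = [1.574, 4.510].

[1.574, 4.510]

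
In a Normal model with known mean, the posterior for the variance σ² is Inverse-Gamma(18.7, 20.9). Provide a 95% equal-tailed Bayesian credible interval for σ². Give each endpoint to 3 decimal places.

[0.744, 1.865]

Inverse-Gamma(18.7, 20.9) quantiles: F⁻¹(0.025) and F⁻¹(0.975).
Equivalently, 1/σ² ~ Gamma(18.7, rate = 20.9); invert its 0.975 and 0.025 quantiles.
Posterior mean ≈ 1.181, SD ≈ 0.289; a Normal approximation gives roughly [0.614, 1.747].
Exact: lower = 0.744; upper = 1.865.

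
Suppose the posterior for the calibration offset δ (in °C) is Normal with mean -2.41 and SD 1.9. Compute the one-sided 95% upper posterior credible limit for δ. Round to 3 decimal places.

Need U with P(δ ≤ U) = 0.95: U = -2.41 + z_{0.05}·1.9.
z = 1.645; U = -2.41 + 1.645 × 1.9 = 0.715.

0.715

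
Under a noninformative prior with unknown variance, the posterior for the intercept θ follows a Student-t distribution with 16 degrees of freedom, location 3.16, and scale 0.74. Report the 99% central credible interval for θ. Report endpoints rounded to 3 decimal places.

The t_16 distribution is symmetric; the 99% interval is 3.16 ± t·0.74 with t_{0.995,16} = 2.921.
Half-width: 2.921 × 0.74 = 2.161.
3.16 − 2.161 = 0.999; 3.16 + 2.161 = 5.321.

[0.999, 5.321]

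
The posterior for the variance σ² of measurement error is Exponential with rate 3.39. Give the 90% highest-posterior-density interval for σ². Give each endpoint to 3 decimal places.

The exponential density is strictly decreasing on [0, ∞), so the HPD interval is anchored at 0: [0, q] with P(σ² ≤ q) = 0.90.
q = −ln(1 − 0.90) / 3.39 = 2.3026 / 3.39 = 0.679.

[0.000, 0.679]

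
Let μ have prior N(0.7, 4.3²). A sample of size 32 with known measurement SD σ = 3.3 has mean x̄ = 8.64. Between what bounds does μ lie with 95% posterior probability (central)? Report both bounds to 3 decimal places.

[7.364, 9.629]

Posterior precision = 1/4.3² + 32/3.3² = 0.0541 + 2.9385 = 2.9926, so posterior SD = 0.5781.
Posterior mean = (0.7/4.3² + 32·8.64/3.3²) / 2.9926 = 8.4965.
Interval: 8.4965 ± 1.960 × 0.5781 → [7.364, 9.629].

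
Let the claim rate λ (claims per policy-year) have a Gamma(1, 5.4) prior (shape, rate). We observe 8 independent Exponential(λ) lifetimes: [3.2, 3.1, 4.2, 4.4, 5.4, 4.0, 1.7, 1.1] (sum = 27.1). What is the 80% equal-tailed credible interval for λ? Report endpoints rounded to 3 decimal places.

[0.167, 0.400]

Posterior: Gamma(1+8, 5.4+27.1) = Gamma(9, 32.5) (shape, rate).
Equal-tailed 80% interval: Gamma(9, 32.5) quantiles at 0.1 and 0.9.
Posterior mean ≈ 0.277, SD ≈ 0.092; a Normal approximation gives roughly [0.159, 0.395].
Exact: lower = 0.167; upper = 0.400.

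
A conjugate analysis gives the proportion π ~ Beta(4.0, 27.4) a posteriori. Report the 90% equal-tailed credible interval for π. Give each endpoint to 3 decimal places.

Posterior: Beta(4.0, 27.4).
Equal-tailed 90% interval: the 0.05 and 0.95 quantiles of Beta(4.0, 27.4).
Posterior mean ≈ 0.127, SD ≈ 0.059; a Normal approximation gives roughly [0.031, 0.224].
Exact: F⁻¹(0.05) = 0.046; F⁻¹(0.95) = 0.236.

[0.046, 0.236]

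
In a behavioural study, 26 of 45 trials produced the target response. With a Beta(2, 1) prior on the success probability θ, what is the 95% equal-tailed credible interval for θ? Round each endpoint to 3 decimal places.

[0.443, 0.717]

Posterior: Beta(2+26, 1+19) = Beta(28, 20).
Equal-tailed 95% interval: the 0.025 and 0.975 quantiles of Beta(28, 20).
Posterior mean ≈ 0.583, SD ≈ 0.070; a Normal approximation gives roughly [0.445, 0.721].
Exact: F⁻¹(0.025) = 0.443; F⁻¹(0.975) = 0.717.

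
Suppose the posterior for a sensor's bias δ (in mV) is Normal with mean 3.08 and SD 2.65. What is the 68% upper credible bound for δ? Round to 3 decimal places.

4.319

Need U with P(δ ≤ U) = 0.68: U = 3.08 + z_{0.32}·2.65.
z = 0.468; U = 3.08 + 0.468 × 2.65 = 4.319.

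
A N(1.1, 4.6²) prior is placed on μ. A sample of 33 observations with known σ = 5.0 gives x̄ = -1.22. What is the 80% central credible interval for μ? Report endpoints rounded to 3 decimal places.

Posterior precision = 1/4.6² + 33/5.0² = 0.0473 + 1.3200 = 1.3673, so posterior SD = 0.8552.
Posterior mean = (1.1/4.6² + 33·-1.22/5.0²) / 1.3673 = -1.1398.
Interval: -1.1398 ± 1.282 × 0.8552 → [-2.236, -0.044].

[-2.236, -0.044]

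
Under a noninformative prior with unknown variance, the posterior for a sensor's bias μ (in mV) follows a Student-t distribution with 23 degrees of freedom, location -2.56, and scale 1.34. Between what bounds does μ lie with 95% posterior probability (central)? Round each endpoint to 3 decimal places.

The t_23 distribution is symmetric; the 95% interval is -2.56 ± t·1.34 with t_{0.975,23} = 2.069.
Half-width: 2.069 × 1.34 = 2.772.
-2.56 − 2.772 = -5.332; -2.56 + 2.772 = 0.212.

[-5.332, 0.212]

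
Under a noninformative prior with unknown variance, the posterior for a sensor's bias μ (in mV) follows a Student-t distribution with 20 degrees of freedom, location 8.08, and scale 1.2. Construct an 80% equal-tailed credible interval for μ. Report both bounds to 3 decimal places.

[6.490, 9.670]

The t_20 distribution is symmetric; the 80% interval is 8.08 ± t·1.2 with t_{0.9,20} = 1.325.
Half-width: 1.325 × 1.2 = 1.590.
8.08 − 1.590 = 6.490; 8.08 + 1.590 = 9.670.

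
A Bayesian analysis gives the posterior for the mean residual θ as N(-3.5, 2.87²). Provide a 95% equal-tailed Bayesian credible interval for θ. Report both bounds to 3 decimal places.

The posterior is symmetric, so the 95% equal-tailed interval is θ = -3.5 ± z·2.87 with z = 1.960.
Half-width: 1.960 × 2.87 = 5.625.
-3.5 − 5.625 = -9.125; -3.5 + 5.625 = 2.125.

[-9.125, 2.125]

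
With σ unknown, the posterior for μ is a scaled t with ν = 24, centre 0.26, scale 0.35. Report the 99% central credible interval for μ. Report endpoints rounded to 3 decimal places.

The t_24 distribution is symmetric; the 99% interval is 0.26 ± t·0.35 with t_{0.995,24} = 2.797.
Half-width: 2.797 × 0.35 = 0.979.
0.26 − 0.979 = -0.719; 0.26 + 0.979 = 1.239.

[-0.719, 1.239]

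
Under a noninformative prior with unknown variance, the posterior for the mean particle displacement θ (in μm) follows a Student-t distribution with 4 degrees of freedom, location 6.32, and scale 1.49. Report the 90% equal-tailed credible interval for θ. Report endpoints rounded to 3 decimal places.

The t_4 distribution is symmetric; the 90% interval is 6.32 ± t·1.49 with t_{0.95,4} = 2.132.
Half-width: 2.132 × 1.49 = 3.176.
6.32 − 3.176 = 3.144; 6.32 + 3.176 = 9.496.

[3.144, 9.496]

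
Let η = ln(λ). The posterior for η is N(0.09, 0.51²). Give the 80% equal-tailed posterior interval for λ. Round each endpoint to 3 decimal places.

[0.569, 2.103]

On the log scale the 80% interval is 0.09 ± 1.282 × 0.51 = [-0.5636, 0.7436].
Exponentiate: [e^-0.5636, e^0.7436] = [0.569, 2.103].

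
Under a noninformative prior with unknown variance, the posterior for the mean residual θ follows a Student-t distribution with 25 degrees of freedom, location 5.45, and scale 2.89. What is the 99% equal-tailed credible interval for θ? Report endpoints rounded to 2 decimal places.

[-2.61, 13.51]

The t_25 distribution is symmetric; the 99% interval is 5.45 ± t·2.89 with t_{0.995,25} = 2.787.
Half-width: 2.787 × 2.89 = 8.06.
5.45 − 8.06 = -2.61; 5.45 + 8.06 = 13.51.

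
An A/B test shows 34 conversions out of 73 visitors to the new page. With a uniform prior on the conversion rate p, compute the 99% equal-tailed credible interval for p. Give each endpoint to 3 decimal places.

[0.323, 0.614]

Posterior: Beta(1+34, 1+39) = Beta(35, 40).
Equal-tailed 99% interval: the 0.005 and 0.995 quantiles of Beta(35, 40).
Posterior mean ≈ 0.467, SD ≈ 0.057; a Normal approximation gives roughly [0.319, 0.614].
Exact: F⁻¹(0.005) = 0.323; F⁻¹(0.995) = 0.614.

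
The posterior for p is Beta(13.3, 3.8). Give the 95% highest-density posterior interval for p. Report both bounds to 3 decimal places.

The posterior is unimodal and skewed, so the HPD interval has equal density at both endpoints and is the shortest 95% interval.
Solving f(0.586) = f(0.951) with F(0.951) − F(0.586) = 0.95 gives [0.586, 0.951].
For comparison, the equal-tailed interval is [0.560, 0.935]; the HPD is narrower and shifted toward the mode.

[0.586, 0.951]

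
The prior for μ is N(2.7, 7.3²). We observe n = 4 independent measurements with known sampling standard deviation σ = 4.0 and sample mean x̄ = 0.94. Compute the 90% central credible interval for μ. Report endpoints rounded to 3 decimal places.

[-2.110, 4.236]

Posterior precision = 1/7.3² + 4/4.0² = 0.0188 + 0.2500 = 0.2688, so posterior SD = 1.9289.
Posterior mean = (2.7/7.3² + 4·0.94/4.0²) / 0.2688 = 1.0629.
Interval: 1.0629 ± 1.645 × 1.9289 → [-2.110, 4.236].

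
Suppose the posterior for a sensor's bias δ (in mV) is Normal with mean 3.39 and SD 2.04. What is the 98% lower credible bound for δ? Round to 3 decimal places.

Need L with P(δ ≥ L) = 0.98: L = 3.39 − z_{0.02}·2.04.
z = 2.054; L = 3.39 − 2.054 × 2.04 = -0.800.

-0.800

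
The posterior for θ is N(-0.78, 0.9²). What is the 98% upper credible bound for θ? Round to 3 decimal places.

1.068

Need U with P(θ ≤ U) = 0.98: U = -0.78 + z_{0.02}·0.9.
z = 2.054; U = -0.78 + 2.054 × 0.9 = 1.068.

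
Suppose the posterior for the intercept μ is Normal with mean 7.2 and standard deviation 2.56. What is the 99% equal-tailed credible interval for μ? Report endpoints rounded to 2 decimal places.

[0.61, 13.79]

The posterior is symmetric, so the 99% equal-tailed interval is μ = 7.2 ± z·2.56 with z = 2.576.
Half-width: 2.576 × 2.56 = 6.59.
7.2 − 6.59 = 0.61; 7.2 + 6.59 = 13.79.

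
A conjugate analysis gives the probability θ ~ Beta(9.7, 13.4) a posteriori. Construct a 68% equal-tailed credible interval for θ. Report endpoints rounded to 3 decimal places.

[0.318, 0.522]

Posterior: Beta(9.7, 13.4).
Equal-tailed 68% interval: the 0.16 and 0.84 quantiles of Beta(9.7, 13.4).
Posterior mean ≈ 0.420, SD ≈ 0.101; a Normal approximation gives roughly [0.320, 0.520].
Exact: F⁻¹(0.16) = 0.318; F⁻¹(0.84) = 0.522.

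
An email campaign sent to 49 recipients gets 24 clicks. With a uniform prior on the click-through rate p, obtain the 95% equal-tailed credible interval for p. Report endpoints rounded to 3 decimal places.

Posterior: Beta(1+24, 1+25) = Beta(25, 26).
Equal-tailed 95% interval: the 0.025 and 0.975 quantiles of Beta(25, 26).
Posterior mean ≈ 0.490, SD ≈ 0.069; a Normal approximation gives roughly [0.354, 0.626].
Exact: F⁻¹(0.025) = 0.355; F⁻¹(0.975) = 0.626.

[0.355, 0.626]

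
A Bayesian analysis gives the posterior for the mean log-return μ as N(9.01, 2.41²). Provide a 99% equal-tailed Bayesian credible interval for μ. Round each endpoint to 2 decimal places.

[2.80, 15.22]

The posterior is symmetric, so the 99% equal-tailed interval is μ = 9.01 ± z·2.41 with z = 2.576.
Half-width: 2.576 × 2.41 = 6.21.
9.01 − 6.21 = 2.80; 9.01 + 6.21 = 15.22.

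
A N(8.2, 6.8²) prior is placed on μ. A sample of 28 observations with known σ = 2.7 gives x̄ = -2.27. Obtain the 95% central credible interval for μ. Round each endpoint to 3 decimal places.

Posterior precision = 1/6.8² + 28/2.7² = 0.0216 + 3.8409 = 3.8625, so posterior SD = 0.5088.
Posterior mean = (8.2/6.8² + 28·-2.27/2.7²) / 3.8625 = -2.2114.
Interval: -2.2114 ± 1.960 × 0.5088 → [-3.209, -1.214].

[-3.209, -1.214]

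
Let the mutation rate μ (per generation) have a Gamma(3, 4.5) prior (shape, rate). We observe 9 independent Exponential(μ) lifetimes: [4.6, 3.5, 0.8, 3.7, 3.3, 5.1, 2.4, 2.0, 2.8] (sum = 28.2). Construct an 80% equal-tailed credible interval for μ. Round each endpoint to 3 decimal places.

Posterior: Gamma(3+9, 4.5+28.2) = Gamma(12, 32.7) (shape, rate).
Equal-tailed 80% interval: Gamma(12, 32.7) quantiles at 0.1 and 0.9.
Posterior mean ≈ 0.367, SD ≈ 0.106; a Normal approximation gives roughly [0.231, 0.503].
Exact: lower = 0.239; upper = 0.508.

[0.239, 0.508]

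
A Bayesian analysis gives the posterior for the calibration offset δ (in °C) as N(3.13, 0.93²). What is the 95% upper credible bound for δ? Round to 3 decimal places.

Need U with P(δ ≤ U) = 0.95: U = 3.13 + z_{0.05}·0.93.
z = 1.645; U = 3.13 + 1.645 × 0.93 = 4.660.

4.660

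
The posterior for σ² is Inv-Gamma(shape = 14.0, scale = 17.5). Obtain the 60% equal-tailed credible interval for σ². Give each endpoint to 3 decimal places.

Inverse-Gamma(14.0, 17.5) quantiles: F⁻¹(0.2) and F⁻¹(0.8).
Equivalently, 1/σ² ~ Gamma(14.0, rate = 17.5); invert its 0.8 and 0.2 quantiles.
Posterior mean ≈ 1.346, SD ≈ 0.389; a Normal approximation gives roughly [1.019, 1.673].
Exact: lower = 1.029; upper = 1.621.

[1.029, 1.621]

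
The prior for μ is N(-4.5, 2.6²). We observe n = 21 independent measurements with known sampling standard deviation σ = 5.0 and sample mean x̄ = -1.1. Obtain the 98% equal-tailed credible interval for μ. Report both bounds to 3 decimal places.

Posterior precision = 1/2.6² + 21/5.0² = 0.1479 + 0.8400 = 0.9879, so posterior SD = 1.0061.
Posterior mean = (-4.5/2.6² + 21·-1.1/5.0²) / 0.9879 = -1.6091.
Interval: -1.6091 ± 2.326 × 1.0061 → [-3.950, 0.731].

[-3.950, 0.731]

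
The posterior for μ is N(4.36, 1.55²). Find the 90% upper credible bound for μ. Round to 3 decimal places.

Need U with P(μ ≤ U) = 0.90: U = 4.36 + z_{0.1}·1.55.
z = 1.282; U = 4.36 + 1.282 × 1.55 = 6.346.

6.346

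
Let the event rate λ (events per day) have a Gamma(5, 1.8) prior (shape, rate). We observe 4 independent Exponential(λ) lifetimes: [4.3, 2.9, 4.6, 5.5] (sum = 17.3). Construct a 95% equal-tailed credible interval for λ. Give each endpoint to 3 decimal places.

Posterior: Gamma(5+4, 1.8+17.3) = Gamma(9, 19.1) (shape, rate).
Equal-tailed 95% interval: Gamma(9, 19.1) quantiles at 0.025 and 0.975.
Posterior mean ≈ 0.471, SD ≈ 0.157; a Normal approximation gives roughly [0.163, 0.779].
Exact: lower = 0.215; upper = 0.825.

[0.215, 0.825]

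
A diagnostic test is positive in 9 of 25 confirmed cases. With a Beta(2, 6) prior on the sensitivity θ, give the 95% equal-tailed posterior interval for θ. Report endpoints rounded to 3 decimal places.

Posterior: Beta(2+9, 6+16) = Beta(11, 22).
Equal-tailed 95% interval: the 0.025 and 0.975 quantiles of Beta(11, 22).
Posterior mean ≈ 0.333, SD ≈ 0.081; a Normal approximation gives roughly [0.175, 0.492].
Exact: F⁻¹(0.025) = 0.186; F⁻¹(0.975) = 0.500.

[0.186, 0.500]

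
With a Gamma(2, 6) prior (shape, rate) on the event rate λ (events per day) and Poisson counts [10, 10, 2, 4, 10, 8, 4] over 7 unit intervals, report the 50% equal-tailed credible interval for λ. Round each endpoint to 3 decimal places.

[3.467, 4.198]

Posterior: Gamma(2+48, 6+7) = Gamma(50, 13) (shape, rate).
Equal-tailed 50% interval: Gamma(50, 13) quantiles at 0.25 and 0.75.
Posterior mean ≈ 3.846, SD ≈ 0.544; a Normal approximation gives roughly [3.479, 4.213].
Exact: lower = 3.467; upper = 4.198.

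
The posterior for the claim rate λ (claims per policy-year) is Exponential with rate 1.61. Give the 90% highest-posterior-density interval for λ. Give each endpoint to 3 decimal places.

The exponential density is strictly decreasing on [0, ∞), so the HPD interval is anchored at 0: [0, q] with P(λ ≤ q) = 0.90.
q = −ln(1 − 0.90) / 1.61 = 2.3026 / 1.61 = 1.430.

[0.000, 1.430]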